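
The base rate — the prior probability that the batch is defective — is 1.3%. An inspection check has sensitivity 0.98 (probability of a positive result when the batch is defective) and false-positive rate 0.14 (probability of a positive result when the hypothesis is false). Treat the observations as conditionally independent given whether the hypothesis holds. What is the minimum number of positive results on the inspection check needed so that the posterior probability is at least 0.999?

Prior odds = 0.013/0.987 = 13/987.
Likelihood ratio of a positive result = 0.98/0.14 = 7.
Target odds: 0.999 ÷ 0.001 = 999.
Need (13/987) × 7ⁿ ≥ 999, i.e. 7ⁿ ≥ 986013/13.
7⁵ = 16807 falls short of 986013/13 but 7⁶ = 117649 reaches it, so n = 6.

6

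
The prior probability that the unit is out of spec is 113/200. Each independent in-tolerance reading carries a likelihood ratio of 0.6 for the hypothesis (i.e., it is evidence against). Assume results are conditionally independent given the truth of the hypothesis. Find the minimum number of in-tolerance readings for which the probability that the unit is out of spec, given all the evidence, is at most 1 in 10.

Prior odds: 0.565 ÷ 0.435 = 113/87.
Likelihood ratio per in-tolerance reading = 0.6.
Target posterior odds = 0.1/0.9 = 1/9.
Need (113/87) × 0.6ⁿ ≤ 1/9, i.e. 0.6ⁿ ≤ 29/339.
0.6⁴ = 0.1296 is still above 29/339 but 0.6⁵ = 0.07776 is at or below it, so n = 5.

5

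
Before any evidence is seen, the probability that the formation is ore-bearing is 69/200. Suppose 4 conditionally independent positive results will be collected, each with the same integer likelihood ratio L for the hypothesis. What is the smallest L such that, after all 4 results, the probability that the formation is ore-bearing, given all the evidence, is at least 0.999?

Prior odds = 0.345/0.655 = 69/131.
Target odds = 0.999/0.001 = 999.
Need L⁴ ≥ 999 ÷ (69/131) = 43623/23.
6⁴ = 1296 < 43623/23 ≤ 2401 = 7⁴, so L = 7.

7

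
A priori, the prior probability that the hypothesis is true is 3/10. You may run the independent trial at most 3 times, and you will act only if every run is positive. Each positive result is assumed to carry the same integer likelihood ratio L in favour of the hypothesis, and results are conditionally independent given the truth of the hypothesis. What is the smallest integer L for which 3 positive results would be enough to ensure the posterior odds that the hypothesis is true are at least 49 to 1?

Prior odds = 0.3/0.7 = 3/7.
Target odds = 49.
Need L³ ≥ 49 ÷ (3/7) = 343/3.
4³ = 64 < 343/3 ≤ 125 = 5³, so L = 5.

5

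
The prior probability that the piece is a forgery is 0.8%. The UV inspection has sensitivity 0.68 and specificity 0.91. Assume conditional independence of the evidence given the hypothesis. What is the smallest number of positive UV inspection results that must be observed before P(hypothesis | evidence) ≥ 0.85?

Prior odds: 0.008 ÷ 0.992 = 1/124.
False-positive rate = 1 − 0.91 = 0.09; likelihood ratio of a positive = 0.68/0.09 = 68/9.
Target posterior odds = 0.85/0.15 = 17/3.
Require (68/9)ⁿ ≥ 17/3 ÷ (1/124) = 2108/3.
(68/9)³ = 314432/729 falls short of 2108/3 but (68/9)⁴ = 21381376/6561 reaches it, so n = 4.

4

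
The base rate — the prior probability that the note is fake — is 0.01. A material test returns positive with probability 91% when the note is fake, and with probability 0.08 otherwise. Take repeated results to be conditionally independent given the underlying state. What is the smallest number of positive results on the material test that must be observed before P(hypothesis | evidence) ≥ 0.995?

Prior odds: 0.01 ÷ 0.99 = 1/99.
Likelihood ratio of a positive result = 0.91/0.08 = 11.375.
Target posterior odds = 0.995/0.005 = 199.
Need (1/99) × 11.375ⁿ ≥ 199, i.e. 11.375ⁿ ≥ 19701.
11.375⁴ = 68574961/4096 falls short of 19701 but 11.375⁵ ≈190439 reaches it, so n = 5.

5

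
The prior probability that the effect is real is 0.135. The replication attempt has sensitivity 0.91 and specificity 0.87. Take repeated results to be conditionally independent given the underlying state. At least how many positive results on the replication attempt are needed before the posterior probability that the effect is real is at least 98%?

Prior odds = 0.135/0.865 = 27/173.
False-positive rate = 1 − 0.87 = 0.13; likelihood ratio of a positive = 0.91/0.13 = 7.
Target odds: 0.98 ÷ 0.02 = 49.
Require 7ⁿ ≥ 49 ÷ (27/173) = 8477/27.
7² = 49 falls short of 8477/27 but 7³ = 343 reaches it, so n = 3.

3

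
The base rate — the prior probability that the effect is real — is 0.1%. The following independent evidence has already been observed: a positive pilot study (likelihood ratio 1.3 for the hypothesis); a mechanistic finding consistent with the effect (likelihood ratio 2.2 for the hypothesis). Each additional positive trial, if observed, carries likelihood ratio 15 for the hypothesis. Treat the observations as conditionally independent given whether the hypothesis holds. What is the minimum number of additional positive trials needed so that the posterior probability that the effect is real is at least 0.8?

3

Prior odds = 0.001/0.999 = 1/999.
Combined Bayes factor of the evidence already in hand = 1.3 × 2.2 = 2.86.
Odds after that evidence = (1/999) × 2.86 = 143/49950.
Target odds = 0.8/0.2 = 4.
Need 15ⁿ ≥ 4 ÷ (143/49950) = 199800/143.
15² = 225 falls short of 199800/143 but 15³ = 3375 reaches it, so n = 3.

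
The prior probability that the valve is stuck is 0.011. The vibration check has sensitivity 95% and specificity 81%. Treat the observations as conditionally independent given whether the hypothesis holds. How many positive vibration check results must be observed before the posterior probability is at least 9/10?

5

Prior odds = 0.011/0.989 = 11/989.
False-positive rate = 1 − 0.81 = 0.19; likelihood ratio of a positive = 0.95/0.19 = 5.
Target odds: 0.9 ÷ 0.1 = 9.
Require 5ⁿ ≥ 9 ÷ (11/989) = 8901/11.
5⁴ = 625 falls short of 8901/11 but 5⁵ = 3125 reaches it, so n = 5.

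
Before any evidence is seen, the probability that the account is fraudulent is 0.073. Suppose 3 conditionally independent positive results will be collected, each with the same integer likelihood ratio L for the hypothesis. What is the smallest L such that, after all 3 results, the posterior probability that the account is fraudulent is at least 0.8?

4

Prior odds = 0.073/0.927 = 73/927.
Target odds = 0.8/0.2 = 4.
Need L³ ≥ 4 ÷ (73/927) = 3708/73.
3³ = 27 < 3708/73 ≤ 64 = 4³, so L = 4.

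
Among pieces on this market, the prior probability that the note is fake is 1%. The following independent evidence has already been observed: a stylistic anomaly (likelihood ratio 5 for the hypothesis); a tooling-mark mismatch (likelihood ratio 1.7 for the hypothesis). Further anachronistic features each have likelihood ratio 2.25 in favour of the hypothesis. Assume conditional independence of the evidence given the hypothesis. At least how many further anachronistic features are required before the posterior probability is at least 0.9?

Prior odds = 0.01/0.99 = 1/99.
Combined Bayes factor of the evidence already in hand = 5 × 1.7 = 8.5.
Odds after that evidence = (1/99) × 8.5 = 17/198.
Target odds = 0.9/0.1 = 9.
Need 2.25ⁿ ≥ 9 ÷ (17/198) = 1782/17.
2.25⁵ = 59049/1024 falls short of 1782/17 but 2.25⁶ = 531441/4096 reaches it, so n = 6.

6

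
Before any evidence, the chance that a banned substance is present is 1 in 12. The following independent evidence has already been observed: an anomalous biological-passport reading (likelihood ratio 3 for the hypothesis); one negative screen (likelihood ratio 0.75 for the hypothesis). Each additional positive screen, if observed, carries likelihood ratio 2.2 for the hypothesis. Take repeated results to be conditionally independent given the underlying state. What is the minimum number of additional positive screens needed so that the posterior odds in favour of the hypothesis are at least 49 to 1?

Prior odds = (1/12)/(11/12) = 1/11.
Combined Bayes factor of the evidence already in hand = 3 × 0.75 = 2.25.
Odds after that evidence = (1/11) × 2.25 = 9/44.
Target odds = 49.
Need 2.2ⁿ ≥ 49 ÷ (9/44) = 2156/9.
2.2⁶ = 1771561/15625 falls short of 2156/9 but 2.2⁷ = 19487171/78125 reaches it, so n = 7.

7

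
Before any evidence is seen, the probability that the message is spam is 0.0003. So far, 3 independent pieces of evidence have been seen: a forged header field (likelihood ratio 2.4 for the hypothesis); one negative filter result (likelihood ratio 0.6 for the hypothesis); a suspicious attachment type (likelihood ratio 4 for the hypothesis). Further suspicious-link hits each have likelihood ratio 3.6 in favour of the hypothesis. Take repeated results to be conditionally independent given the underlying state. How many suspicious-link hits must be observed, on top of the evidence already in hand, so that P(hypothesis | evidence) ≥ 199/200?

Prior odds = 0.0003/0.9997 = 3/9997.
Combined Bayes factor of the evidence already in hand = 2.4 × 0.6 × 4 = 5.76.
Odds after that evidence = (3/9997) × 5.76 = 432/249925.
Target odds = 0.995/0.005 = 199.
Need 3.6ⁿ ≥ 199 ÷ (432/249925) = 49735075/432.
3.6⁹ ≈101560 falls short of 49735075/432 but 3.6¹⁰ ≈365616 reaches it, so n = 10.

10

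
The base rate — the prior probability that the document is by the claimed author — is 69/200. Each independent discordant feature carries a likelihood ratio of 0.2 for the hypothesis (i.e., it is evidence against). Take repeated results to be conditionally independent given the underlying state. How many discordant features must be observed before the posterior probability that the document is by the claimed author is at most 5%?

Prior odds = 0.345/0.655 = 69/131.
Likelihood ratio per discordant feature = 0.2.
Target odds: 0.05 ÷ 0.95 = 1/19.
Require 0.2ⁿ ≤ 1/19 ÷ (69/131) = 131/1311.
0.2¹ = 0.2 is still above 131/1311 but 0.2² = 0.04 is at or below it, so n = 2.

2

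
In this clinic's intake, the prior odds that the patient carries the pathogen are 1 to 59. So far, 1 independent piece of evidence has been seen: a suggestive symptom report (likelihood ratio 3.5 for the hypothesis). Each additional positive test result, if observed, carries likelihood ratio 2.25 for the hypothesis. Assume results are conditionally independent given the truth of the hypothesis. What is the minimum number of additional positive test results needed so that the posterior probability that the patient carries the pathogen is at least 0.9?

7

Prior odds = 1/59.
Bayes factor of the evidence already in hand = 3.5.
Odds after that evidence = (1/59) × 3.5 = 7/118.
Target odds = 0.9/0.1 = 9.
Need 2.25ⁿ ≥ 9 ÷ (7/118) = 1062/7.
2.25⁶ = 531441/4096 falls short of 1062/7 but 2.25⁷ = 4782969/16384 reaches it, so n = 7.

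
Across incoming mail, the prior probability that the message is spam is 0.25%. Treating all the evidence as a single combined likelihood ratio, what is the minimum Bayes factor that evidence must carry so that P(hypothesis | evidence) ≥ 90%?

3591

Prior odds = 0.0025/0.9975 = 1/399.
Target odds = 0.9/0.1 = 9.
Required Bayes factor = 9 ÷ (1/399) = 3591.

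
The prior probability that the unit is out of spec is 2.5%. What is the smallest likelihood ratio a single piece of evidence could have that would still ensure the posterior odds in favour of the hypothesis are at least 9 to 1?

Prior odds = 0.025/0.975 = 1/39.
Target odds = 9.
Required Bayes factor = 9 ÷ (1/39) = 351.

351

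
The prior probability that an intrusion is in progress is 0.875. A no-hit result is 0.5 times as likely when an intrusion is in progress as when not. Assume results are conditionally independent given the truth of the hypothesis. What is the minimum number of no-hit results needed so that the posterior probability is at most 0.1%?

13

Prior odds = 0.875/0.125 = 7.
Likelihood ratio per no-hit result = 0.5.
Target odds: 0.001 ÷ 0.999 = 1/999.
Need 7 × 0.5ⁿ ≤ 1/999, i.e. 0.5ⁿ ≤ 1/6993.
0.5¹² = 1/4096 is still above 1/6993 but 0.5¹³ = 1/8192 is at or below it, so n = 13.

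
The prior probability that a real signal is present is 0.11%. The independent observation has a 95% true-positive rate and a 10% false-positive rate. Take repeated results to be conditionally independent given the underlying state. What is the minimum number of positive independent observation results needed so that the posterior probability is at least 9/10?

Prior odds = 0.0011/0.9989 = 11/9989.
Likelihood ratio of a positive result = 0.95/0.1 = 9.5.
Target odds: 0.9 ÷ 0.1 = 9.
Require 9.5ⁿ ≥ 9 ÷ (11/9989) = 89901/11.
9.5⁴ = 8145.0625 falls short of 89901/11 but 9.5⁵ = 77378.09375 reaches it, so n = 5.

5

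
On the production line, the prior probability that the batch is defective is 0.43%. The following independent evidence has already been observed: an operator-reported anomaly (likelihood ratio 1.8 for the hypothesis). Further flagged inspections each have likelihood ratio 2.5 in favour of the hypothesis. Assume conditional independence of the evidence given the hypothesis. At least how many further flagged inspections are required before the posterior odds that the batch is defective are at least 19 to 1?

9

Prior odds = 0.0043/0.9957 = 43/9957.
Bayes factor of the evidence already in hand = 1.8.
Odds after that evidence = (43/9957) × 1.8 = 129/16595.
Target odds = 19.
Need 2.5ⁿ ≥ 19 ÷ (129/16595) = 315305/129.
2.5⁸ = 390625/256 falls short of 315305/129 but 2.5⁹ = 1953125/512 reaches it, so n = 9.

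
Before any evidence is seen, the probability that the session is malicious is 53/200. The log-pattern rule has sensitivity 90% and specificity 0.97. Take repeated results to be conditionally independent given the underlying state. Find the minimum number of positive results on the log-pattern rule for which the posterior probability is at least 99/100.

Prior odds = 0.265/0.735 = 53/147.
False-positive rate = 1 − 0.97 = 0.03; likelihood ratio of a positive = 0.9/0.03 = 30.
Target posterior odds = 0.99/0.01 = 99.
Need (53/147) × 30ⁿ ≥ 99, i.e. 30ⁿ ≥ 14553/53.
30¹ = 30 falls short of 14553/53 but 30² = 900 reaches it, so n = 2.

2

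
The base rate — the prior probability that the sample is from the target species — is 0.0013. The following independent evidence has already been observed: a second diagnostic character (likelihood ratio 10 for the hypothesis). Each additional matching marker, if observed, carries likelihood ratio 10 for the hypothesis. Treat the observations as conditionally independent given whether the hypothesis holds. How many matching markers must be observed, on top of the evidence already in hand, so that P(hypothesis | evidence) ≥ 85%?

3

Prior odds = 0.0013/0.9987 = 13/9987.
Bayes factor of the evidence already in hand = 10.
Odds after that evidence = (13/9987) × 10 = 130/9987.
Target odds = 0.85/0.15 = 17/3.
Need 10ⁿ ≥ 17/3 ÷ (130/9987) = 56593/130.
10² = 100 falls short of 56593/130 but 10³ = 1000 reaches it, so n = 3.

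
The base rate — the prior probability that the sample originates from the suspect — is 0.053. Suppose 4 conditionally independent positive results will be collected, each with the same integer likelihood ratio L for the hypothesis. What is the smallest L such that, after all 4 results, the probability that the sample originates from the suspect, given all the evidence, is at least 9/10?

Prior odds = 0.053/0.947 = 53/947.
Target odds = 0.9/0.1 = 9.
Need L⁴ ≥ 9 ÷ (53/947) = 8523/53.
3⁴ = 81 < 8523/53 ≤ 256 = 4⁴, so L = 4.

4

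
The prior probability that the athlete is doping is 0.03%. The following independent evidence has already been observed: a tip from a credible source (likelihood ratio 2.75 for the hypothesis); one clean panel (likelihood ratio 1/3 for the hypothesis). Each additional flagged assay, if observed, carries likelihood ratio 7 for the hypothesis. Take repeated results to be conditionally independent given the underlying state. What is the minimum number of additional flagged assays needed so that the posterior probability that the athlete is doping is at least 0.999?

Prior odds = 0.0003/0.9997 = 3/9997.
Combined Bayes factor of the evidence already in hand = 2.75 × (1/3) = 11/12.
Odds after that evidence = (3/9997) × 11/12 = 11/39988.
Target odds = 0.999/0.001 = 999.
Need 7ⁿ ≥ 999 ÷ (11/39988) = 39948012/11.
7⁷ = 823543 falls short of 39948012/11 but 7⁸ = 5764801 reaches it, so n = 8.

8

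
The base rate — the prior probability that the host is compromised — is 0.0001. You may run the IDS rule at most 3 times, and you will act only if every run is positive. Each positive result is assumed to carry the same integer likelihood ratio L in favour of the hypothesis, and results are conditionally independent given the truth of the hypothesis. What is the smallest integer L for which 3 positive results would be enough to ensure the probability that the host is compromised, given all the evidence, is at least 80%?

Prior odds = 0.0001/0.9999 = 1/9999.
Target odds = 0.8/0.2 = 4.
Need L³ ≥ 4 ÷ (1/9999) = 39996.
34³ = 39304 < 39996 ≤ 42875 = 35³, so L = 35.

35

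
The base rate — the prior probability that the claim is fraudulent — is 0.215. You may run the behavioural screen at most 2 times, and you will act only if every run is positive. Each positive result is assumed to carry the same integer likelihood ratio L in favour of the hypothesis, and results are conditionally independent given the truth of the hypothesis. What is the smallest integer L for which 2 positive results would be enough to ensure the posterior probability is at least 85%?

Prior odds = 0.215/0.785 = 43/157.
Target odds = 0.85/0.15 = 17/3.
Need L² ≥ 17/3 ÷ (43/157) = 2669/129.
4² = 16 < 2669/129 ≤ 25 = 5², so L = 5.

5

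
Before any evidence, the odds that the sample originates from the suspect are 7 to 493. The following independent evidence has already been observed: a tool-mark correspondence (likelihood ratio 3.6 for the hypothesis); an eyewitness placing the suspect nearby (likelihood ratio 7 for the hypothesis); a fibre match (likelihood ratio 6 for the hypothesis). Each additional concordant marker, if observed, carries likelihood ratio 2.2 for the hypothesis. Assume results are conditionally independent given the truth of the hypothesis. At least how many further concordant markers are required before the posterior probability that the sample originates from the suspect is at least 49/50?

Prior odds = 7/493.
Combined Bayes factor of the evidence already in hand = 3.6 × 7 × 6 = 151.2.
Odds after that evidence = (7/493) × 151.2 = 5292/2465.
Target odds = 0.98/0.02 = 49.
Need 2.2ⁿ ≥ 49 ÷ (5292/2465) = 2465/108.
2.2³ = 10.648 falls short of 2465/108 but 2.2⁴ = 23.4256 reaches it, so n = 4.

4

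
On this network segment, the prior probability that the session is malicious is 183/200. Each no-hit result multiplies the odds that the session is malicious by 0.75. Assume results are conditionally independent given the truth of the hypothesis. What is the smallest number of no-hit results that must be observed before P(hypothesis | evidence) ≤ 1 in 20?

Prior odds: 0.915 ÷ 0.085 = 183/17.
Likelihood ratio per no-hit result = 0.75.
Target posterior odds = 0.05/0.95 = 1/19.
Need (183/17) × 0.75ⁿ ≤ 1/19, i.e. 0.75ⁿ ≤ 17/3477.
0.75¹⁸ ≈0.00563771 is still above 17/3477 but 0.75¹⁹ ≈0.00422828 is at or below it, so n = 19.

19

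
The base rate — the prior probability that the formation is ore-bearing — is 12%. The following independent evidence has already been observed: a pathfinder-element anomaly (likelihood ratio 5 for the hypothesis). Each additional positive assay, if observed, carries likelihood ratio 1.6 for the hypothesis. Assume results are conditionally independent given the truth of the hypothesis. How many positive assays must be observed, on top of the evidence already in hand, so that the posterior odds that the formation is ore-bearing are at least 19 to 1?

8

Prior odds = 0.12/0.88 = 3/22.
Bayes factor of the evidence already in hand = 5.
Odds after that evidence = (3/22) × 5 = 15/22.
Target odds = 19.
Need 1.6ⁿ ≥ 19 ÷ (15/22) = 418/15.
1.6⁷ = 2097152/78125 falls short of 418/15 but 1.6⁸ = 16777216/390625 reaches it, so n = 8.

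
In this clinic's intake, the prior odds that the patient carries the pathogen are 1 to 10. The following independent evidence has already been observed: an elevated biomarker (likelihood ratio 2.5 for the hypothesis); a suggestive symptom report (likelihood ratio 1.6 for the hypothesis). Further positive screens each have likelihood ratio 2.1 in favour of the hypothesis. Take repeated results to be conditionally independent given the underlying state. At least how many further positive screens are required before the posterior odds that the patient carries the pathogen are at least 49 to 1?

Prior odds = 0.1.
Combined Bayes factor of the evidence already in hand = 2.5 × 1.6 = 4.
Odds after that evidence = 0.1 × 4 = 0.4.
Target odds = 49.
Need 2.1ⁿ ≥ 49 ÷ 0.4 = 122.5.
2.1⁶ = 85766121/1000000 falls short of 122.5 but 2.1⁷ ≈180.109 reaches it, so n = 7.

7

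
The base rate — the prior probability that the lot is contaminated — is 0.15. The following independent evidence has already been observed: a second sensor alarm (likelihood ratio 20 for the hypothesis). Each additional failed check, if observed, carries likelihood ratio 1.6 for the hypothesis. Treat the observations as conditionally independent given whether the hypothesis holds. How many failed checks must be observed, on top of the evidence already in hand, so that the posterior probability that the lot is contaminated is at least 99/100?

Prior odds = 0.15/0.85 = 3/17.
Bayes factor of the evidence already in hand = 20.
Odds after that evidence = (3/17) × 20 = 60/17.
Target odds = 0.99/0.01 = 99.
Need 1.6ⁿ ≥ 99 ÷ (60/17) = 28.05.
1.6⁷ = 2097152/78125 falls short of 28.05 but 1.6⁸ = 16777216/390625 reaches it, so n = 8.

8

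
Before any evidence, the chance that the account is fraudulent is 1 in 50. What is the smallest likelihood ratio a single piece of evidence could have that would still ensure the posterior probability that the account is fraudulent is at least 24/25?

1176

Prior odds = 0.02/0.98 = 1/49.
Target odds = 0.96/0.04 = 24.
Required Bayes factor = 24 ÷ (1/49) = 1176.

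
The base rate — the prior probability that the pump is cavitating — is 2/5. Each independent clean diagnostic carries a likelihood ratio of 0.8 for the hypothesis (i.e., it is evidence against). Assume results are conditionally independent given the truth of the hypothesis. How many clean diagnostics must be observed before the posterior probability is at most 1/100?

Prior odds: 0.4 ÷ 0.6 = 2/3.
Likelihood ratio per clean diagnostic = 0.8.
Target posterior odds = 0.01/0.99 = 1/99.
Need (2/3) × 0.8ⁿ ≤ 1/99, i.e. 0.8ⁿ ≤ 1/66.
0.8¹⁸ ≈0.0180144 is still above 1/66 but 0.8¹⁹ ≈0.0144115 is at or below it, so n = 19.

19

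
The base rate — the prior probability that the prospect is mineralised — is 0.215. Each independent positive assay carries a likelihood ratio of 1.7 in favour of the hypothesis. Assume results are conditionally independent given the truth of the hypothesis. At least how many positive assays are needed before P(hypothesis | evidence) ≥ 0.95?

8

Prior odds = 0.215/0.785 = 43/157.
Likelihood ratio per positive assay = 1.7.
Target posterior odds = 0.95/0.05 = 19.
Require 1.7ⁿ ≥ 19 ÷ (43/157) = 2983/43.
1.7⁷ = 410338673/10000000 falls short of 2983/43 but 1.7⁸ ≈69.7576 reaches it, so n = 8.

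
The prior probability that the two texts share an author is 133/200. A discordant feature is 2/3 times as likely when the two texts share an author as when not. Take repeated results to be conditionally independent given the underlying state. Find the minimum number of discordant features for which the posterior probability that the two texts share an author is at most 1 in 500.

Prior odds: 0.665 ÷ 0.335 = 133/67.
Likelihood ratio per discordant feature = 2/3.
Target odds: 0.002 ÷ 0.998 = 1/499.
Need (133/67) × (2/3)ⁿ ≤ 1/499, i.e. (2/3)ⁿ ≤ 67/66367.
(2/3)¹⁷ = 131072/129140163 is still above 67/66367 but (2/3)¹⁸ = 262144/387420489 is at or below it, so n = 18.

18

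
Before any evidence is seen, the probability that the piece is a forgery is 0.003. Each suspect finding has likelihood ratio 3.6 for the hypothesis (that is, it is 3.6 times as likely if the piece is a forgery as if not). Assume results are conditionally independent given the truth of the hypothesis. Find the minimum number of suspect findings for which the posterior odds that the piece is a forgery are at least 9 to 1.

Prior odds = 0.003/0.997 = 3/997.
Likelihood ratio per suspect finding = 3.6.
Target odds = 9.
Require 3.6ⁿ ≥ 9 ÷ (3/997) = 2991.
3.6⁶ = 34012224/15625 falls short of 2991 but 3.6⁷ = 612220032/78125 reaches it, so n = 7.

7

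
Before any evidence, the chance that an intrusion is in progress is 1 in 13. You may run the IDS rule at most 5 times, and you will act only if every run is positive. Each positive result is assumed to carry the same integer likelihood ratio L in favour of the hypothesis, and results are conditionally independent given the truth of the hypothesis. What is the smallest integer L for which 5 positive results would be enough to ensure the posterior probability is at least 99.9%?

Prior odds = (1/13)/(12/13) = 1/12.
Target odds = 0.999/0.001 = 999.
Need L⁵ ≥ 999 ÷ (1/12) = 11988.
6⁵ = 7776 < 11988 ≤ 16807 = 7⁵, so L = 7.

7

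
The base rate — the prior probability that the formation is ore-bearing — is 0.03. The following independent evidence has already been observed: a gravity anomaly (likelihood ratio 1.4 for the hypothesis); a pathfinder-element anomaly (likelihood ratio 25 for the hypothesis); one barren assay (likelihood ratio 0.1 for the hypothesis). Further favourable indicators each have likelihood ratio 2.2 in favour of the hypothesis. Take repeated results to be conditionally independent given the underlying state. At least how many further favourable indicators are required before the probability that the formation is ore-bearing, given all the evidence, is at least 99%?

9

Prior odds = 0.03/0.97 = 3/97.
Combined Bayes factor of the evidence already in hand = 1.4 × 25 × 0.1 = 3.5.
Odds after that evidence = (3/97) × 3.5 = 21/194.
Target odds = 0.99/0.01 = 99.
Need 2.2ⁿ ≥ 99 ÷ (21/194) = 6402/7.
2.2⁸ = 214358881/390625 falls short of 6402/7 but 2.2⁹ ≈1207.27 reaches it, so n = 9.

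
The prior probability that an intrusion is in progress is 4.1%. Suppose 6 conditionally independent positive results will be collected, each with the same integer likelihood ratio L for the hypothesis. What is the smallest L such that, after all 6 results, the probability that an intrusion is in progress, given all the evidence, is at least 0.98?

4

Prior odds = 0.041/0.959 = 41/959.
Target odds = 0.98/0.02 = 49.
Need L⁶ ≥ 49 ÷ (41/959) = 46991/41.
3⁶ = 729 < 46991/41 ≤ 4096 = 4⁶, so L = 4.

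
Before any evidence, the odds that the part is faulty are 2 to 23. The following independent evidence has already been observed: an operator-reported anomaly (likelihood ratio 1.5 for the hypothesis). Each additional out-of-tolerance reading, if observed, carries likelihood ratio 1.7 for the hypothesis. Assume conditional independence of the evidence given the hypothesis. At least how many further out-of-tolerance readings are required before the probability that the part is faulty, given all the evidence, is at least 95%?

Prior odds = 2/23.
Bayes factor of the evidence already in hand = 1.5.
Odds after that evidence = (2/23) × 1.5 = 3/23.
Target odds = 0.95/0.05 = 19.
Need 1.7ⁿ ≥ 19 ÷ (3/23) = 437/3.
1.7⁹ ≈118.588 falls short of 437/3 but 1.7¹⁰ ≈201.599 reaches it, so n = 10.

10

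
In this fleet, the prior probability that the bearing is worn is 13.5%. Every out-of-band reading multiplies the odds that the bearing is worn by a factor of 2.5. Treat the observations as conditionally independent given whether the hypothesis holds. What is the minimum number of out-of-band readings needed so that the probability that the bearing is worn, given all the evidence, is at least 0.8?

4

Prior odds = 0.135/0.865 = 27/173.
Likelihood ratio per out-of-band reading = 2.5.
Target odds: 0.8 ÷ 0.2 = 4.
Require 2.5ⁿ ≥ 4 ÷ (27/173) = 692/27.
2.5³ = 15.625 falls short of 692/27 but 2.5⁴ = 39.0625 reaches it, so n = 4.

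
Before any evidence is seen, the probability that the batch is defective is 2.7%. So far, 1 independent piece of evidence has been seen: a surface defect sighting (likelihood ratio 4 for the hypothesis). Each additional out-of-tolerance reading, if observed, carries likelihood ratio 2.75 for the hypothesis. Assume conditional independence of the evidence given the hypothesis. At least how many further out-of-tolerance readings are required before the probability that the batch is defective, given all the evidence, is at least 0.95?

Prior odds = 0.027/0.973 = 27/973.
Bayes factor of the evidence already in hand = 4.
Odds after that evidence = (27/973) × 4 = 108/973.
Target odds = 0.95/0.05 = 19.
Need 2.75ⁿ ≥ 19 ÷ (108/973) = 18487/108.
2.75⁵ = 161051/1024 falls short of 18487/108 but 2.75⁶ = 1771561/4096 reaches it, so n = 6.

6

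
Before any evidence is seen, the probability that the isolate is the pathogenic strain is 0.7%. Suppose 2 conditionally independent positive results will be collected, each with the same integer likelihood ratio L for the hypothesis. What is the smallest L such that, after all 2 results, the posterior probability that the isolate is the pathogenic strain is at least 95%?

52

Prior odds = 0.007/0.993 = 7/993.
Target odds = 0.95/0.05 = 19.
Need L² ≥ 19 ÷ (7/993) = 18867/7.
51² = 2601 < 18867/7 ≤ 2704 = 52², so L = 52.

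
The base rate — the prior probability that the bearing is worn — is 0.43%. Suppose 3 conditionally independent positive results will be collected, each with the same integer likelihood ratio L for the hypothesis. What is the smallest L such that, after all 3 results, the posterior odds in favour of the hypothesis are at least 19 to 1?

Prior odds = 0.0043/0.9957 = 43/9957.
Target odds = 19.
Need L³ ≥ 19 ÷ (43/9957) = 189183/43.
16³ = 4096 < 189183/43 ≤ 4913 = 17³, so L = 17.

17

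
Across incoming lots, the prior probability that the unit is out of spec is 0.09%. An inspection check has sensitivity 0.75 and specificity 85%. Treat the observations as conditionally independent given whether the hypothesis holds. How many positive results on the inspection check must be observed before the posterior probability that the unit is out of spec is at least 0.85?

Prior odds: 0.0009 ÷ 0.9991 = 9/9991.
False-positive rate = 1 − 0.85 = 0.15; likelihood ratio of a positive = 0.75/0.15 = 5.
Target posterior odds = 0.85/0.15 = 17/3.
Need (9/9991) × 5ⁿ ≥ 17/3, i.e. 5ⁿ ≥ 169847/27.
5⁵ = 3125 falls short of 169847/27 but 5⁶ = 15625 reaches it, so n = 6.

6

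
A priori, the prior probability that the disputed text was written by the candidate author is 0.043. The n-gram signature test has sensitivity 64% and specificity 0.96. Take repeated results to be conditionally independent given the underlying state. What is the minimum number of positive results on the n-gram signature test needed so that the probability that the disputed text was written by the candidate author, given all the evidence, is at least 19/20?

Prior odds: 0.043 ÷ 0.957 = 43/957.
False-positive rate = 1 − 0.96 = 0.04; likelihood ratio of a positive = 0.64/0.04 = 16.
Target posterior odds = 0.95/0.05 = 19.
Require 16ⁿ ≥ 19 ÷ (43/957) = 18183/43.
16² = 256 falls short of 18183/43 but 16³ = 4096 reaches it, so n = 3.

3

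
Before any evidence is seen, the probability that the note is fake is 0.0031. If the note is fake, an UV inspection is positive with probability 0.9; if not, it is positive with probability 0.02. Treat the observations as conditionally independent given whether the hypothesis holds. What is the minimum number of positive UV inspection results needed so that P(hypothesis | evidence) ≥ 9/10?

Prior odds = 0.0031/0.9969 = 31/9969.
Likelihood ratio of a positive = 0.9/0.02 = 45.
Target odds: 0.9 ÷ 0.1 = 9.
Need (31/9969) × 45ⁿ ≥ 9, i.e. 45ⁿ ≥ 89721/31.
45² = 2025 falls short of 89721/31 but 45³ = 91125 reaches it, so n = 3.

3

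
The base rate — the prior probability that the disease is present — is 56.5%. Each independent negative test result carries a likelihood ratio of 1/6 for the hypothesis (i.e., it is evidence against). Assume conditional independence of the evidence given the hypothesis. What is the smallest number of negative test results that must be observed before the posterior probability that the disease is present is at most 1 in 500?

Prior odds = 0.565/0.435 = 113/87.
Likelihood ratio per negative test result = 1/6.
Target odds: 0.002 ÷ 0.998 = 1/499.
Need (113/87) × (1/6)ⁿ ≤ 1/499, i.e. (1/6)ⁿ ≤ 87/56387.
(1/6)³ = 1/216 is still above 87/56387 but (1/6)⁴ = 1/1296 is at or below it, so n = 4.

4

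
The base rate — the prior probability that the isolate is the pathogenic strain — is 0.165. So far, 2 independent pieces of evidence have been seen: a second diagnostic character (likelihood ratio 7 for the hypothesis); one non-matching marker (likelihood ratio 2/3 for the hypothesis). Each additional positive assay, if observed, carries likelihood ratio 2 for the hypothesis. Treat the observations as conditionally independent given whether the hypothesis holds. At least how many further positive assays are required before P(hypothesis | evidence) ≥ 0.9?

Prior odds = 0.165/0.835 = 33/167.
Combined Bayes factor of the evidence already in hand = 7 × (2/3) = 14/3.
Odds after that evidence = (33/167) × 14/3 = 154/167.
Target odds = 0.9/0.1 = 9.
Need 2ⁿ ≥ 9 ÷ (154/167) = 1503/154.
2³ = 8 falls short of 1503/154 but 2⁴ = 16 reaches it, so n = 4.

4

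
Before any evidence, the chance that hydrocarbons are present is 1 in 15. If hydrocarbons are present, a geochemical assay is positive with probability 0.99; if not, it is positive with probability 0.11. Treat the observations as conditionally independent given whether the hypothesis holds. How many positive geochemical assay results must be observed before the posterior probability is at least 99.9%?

5

Prior odds: (1/15) ÷ (14/15) = 1/14.
Likelihood ratio of a positive = 0.99/0.11 = 9.
Target posterior odds = 0.999/0.001 = 999.
Require 9ⁿ ≥ 999 ÷ (1/14) = 13986.
9⁴ = 6561 falls short of 13986 but 9⁵ = 59049 reaches it, so n = 5.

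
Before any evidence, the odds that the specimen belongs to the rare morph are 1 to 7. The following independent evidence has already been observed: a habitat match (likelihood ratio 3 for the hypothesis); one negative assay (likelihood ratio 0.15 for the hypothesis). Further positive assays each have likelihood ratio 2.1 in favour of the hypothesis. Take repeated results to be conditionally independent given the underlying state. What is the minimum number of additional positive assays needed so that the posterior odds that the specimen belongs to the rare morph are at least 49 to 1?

9

Prior odds = 1/7.
Combined Bayes factor of the evidence already in hand = 3 × 0.15 = 0.45.
Odds after that evidence = (1/7) × 0.45 = 9/140.
Target odds = 49.
Need 2.1ⁿ ≥ 49 ÷ (9/140) = 6860/9.
2.1⁸ ≈378.229 falls short of 6860/9 but 2.1⁹ ≈794.28 reaches it, so n = 9.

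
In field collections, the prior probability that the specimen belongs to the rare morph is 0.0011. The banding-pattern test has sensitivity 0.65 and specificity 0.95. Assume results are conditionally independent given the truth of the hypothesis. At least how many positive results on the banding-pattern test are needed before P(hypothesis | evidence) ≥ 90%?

Prior odds = 0.0011/0.9989 = 11/9989.
False-positive rate = 1 − 0.95 = 0.05; likelihood ratio of a positive = 0.65/0.05 = 13.
Target odds: 0.9 ÷ 0.1 = 9.
Require 13ⁿ ≥ 9 ÷ (11/9989) = 89901/11.
13³ = 2197 falls short of 89901/11 but 13⁴ = 28561 reaches it, so n = 4.

4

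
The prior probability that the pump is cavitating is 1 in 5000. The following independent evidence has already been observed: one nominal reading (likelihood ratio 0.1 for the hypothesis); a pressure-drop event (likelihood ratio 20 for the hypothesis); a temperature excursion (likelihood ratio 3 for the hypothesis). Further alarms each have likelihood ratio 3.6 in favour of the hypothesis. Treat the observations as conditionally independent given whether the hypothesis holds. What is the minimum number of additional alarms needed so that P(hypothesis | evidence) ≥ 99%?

9

Prior odds = 0.0002/0.9998 = 1/4999.
Combined Bayes factor of the evidence already in hand = 0.1 × 20 × 3 = 6.
Odds after that evidence = (1/4999) × 6 = 6/4999.
Target odds = 0.99/0.01 = 99.
Need 3.6ⁿ ≥ 99 ÷ (6/4999) = 82483.5.
3.6⁸ ≈28211.1 falls short of 82483.5 but 3.6⁹ ≈101560 reaches it, so n = 9.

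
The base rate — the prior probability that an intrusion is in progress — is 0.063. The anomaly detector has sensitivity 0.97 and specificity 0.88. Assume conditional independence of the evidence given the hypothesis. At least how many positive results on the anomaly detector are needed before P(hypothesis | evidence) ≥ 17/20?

Prior odds: 0.063 ÷ 0.937 = 63/937.
False-positive rate = 1 − 0.88 = 0.12; likelihood ratio of a positive = 0.97/0.12 = 97/12.
Target posterior odds = 0.85/0.15 = 17/3.
Need (63/937) × (97/12)ⁿ ≥ 17/3, i.e. (97/12)ⁿ ≥ 15929/189.
(97/12)² = 9409/144 falls short of 15929/189 but (97/12)³ = 912673/1728 reaches it, so n = 3.

3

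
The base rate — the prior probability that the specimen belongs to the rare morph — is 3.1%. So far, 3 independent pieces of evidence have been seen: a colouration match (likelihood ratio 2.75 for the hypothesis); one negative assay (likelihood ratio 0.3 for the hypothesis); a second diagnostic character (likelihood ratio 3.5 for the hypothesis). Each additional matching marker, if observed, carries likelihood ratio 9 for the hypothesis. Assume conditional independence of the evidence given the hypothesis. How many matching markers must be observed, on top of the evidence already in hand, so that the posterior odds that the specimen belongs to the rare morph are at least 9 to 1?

Prior odds = 0.031/0.969 = 31/969.
Combined Bayes factor of the evidence already in hand = 2.75 × 0.3 × 3.5 = 2.8875.
Odds after that evidence = (31/969) × 2.8875 = 2387/25840.
Target odds = 9.
Need 9ⁿ ≥ 9 ÷ (2387/25840) = 232560/2387.
9² = 81 falls short of 232560/2387 but 9³ = 729 reaches it, so n = 3.

3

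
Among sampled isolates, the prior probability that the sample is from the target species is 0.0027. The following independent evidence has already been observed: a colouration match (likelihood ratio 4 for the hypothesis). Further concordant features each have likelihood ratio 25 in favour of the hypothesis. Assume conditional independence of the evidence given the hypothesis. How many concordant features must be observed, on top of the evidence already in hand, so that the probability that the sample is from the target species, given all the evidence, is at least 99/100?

3

Prior odds = 0.0027/0.9973 = 27/9973.
Bayes factor of the evidence already in hand = 4.
Odds after that evidence = (27/9973) × 4 = 108/9973.
Target odds = 0.99/0.01 = 99.
Need 25ⁿ ≥ 99 ÷ (108/9973) = 109703/12.
25² = 625 falls short of 109703/12 but 25³ = 15625 reaches it, so n = 3.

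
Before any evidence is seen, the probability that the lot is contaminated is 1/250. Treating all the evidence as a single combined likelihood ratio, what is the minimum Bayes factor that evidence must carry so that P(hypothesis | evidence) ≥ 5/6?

1245

Prior odds = 0.004/0.996 = 1/249.
Target odds = (5/6)/(1/6) = 5.
Required Bayes factor = 5 ÷ (1/249) = 1245.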